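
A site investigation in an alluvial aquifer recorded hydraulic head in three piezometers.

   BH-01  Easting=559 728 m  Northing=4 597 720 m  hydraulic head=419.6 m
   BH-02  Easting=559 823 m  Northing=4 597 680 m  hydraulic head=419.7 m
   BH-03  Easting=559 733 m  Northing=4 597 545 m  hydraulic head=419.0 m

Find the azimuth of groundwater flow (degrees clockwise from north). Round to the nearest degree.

216°

With h = a·x + b·y + c and BH-01 as origin, the differences give:
  95·a + (-40)·b = +0.1
  5·a + (-175)·b = -0.6
Eliminate b (×(-175) and ×(-40), subtract): -16425·a = -41.50 → a = ∂h/∂x = +0.002527
Back-substitute: b = ∂h/∂y = +0.003501.
Flow direction (−∇h) has components (-0.002527 E, -0.003501 N).
Azimuth = atan2(E, N) = atan2(-0.002527, -0.003501) = 215.8° ≈ 216°.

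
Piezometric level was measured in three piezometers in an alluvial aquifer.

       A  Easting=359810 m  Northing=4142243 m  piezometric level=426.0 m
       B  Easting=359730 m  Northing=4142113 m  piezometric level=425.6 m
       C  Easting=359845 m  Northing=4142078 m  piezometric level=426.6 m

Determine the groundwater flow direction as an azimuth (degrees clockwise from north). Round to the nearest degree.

Differences from A: to B (Δx, Δy, Δh) = (-80, -130, -0.4); to C = (35, -165, +0.6).
Determinant of the coordinate differences = (-80)·(-165) − 35·(-130) = 17750.
∂h/∂x = [(-0.4)·(-165) − (+0.6)·(-130)] / 17750 = +0.008113
∂h/∂y = [(-80)·(+0.6) − 35·(-0.4)] / 17750 = -0.001915
Flow direction (−∇h) has components (-0.008113 E, +0.001915 N).
Azimuth = atan2(E, N) = atan2(-0.008113, +0.001915) = 283.3° ≈ 283°.

283°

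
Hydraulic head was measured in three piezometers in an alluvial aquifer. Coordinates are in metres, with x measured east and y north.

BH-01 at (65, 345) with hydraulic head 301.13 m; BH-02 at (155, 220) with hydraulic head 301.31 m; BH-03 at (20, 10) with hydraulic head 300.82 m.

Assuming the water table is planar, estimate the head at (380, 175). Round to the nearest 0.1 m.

301.9 m

Differences from BH-01: to BH-02 (Δx, Δy, Δh) = (90, -125, +0.18); to BH-03 = (-45, -335, -0.31).
Determinant of the coordinate differences = 90·(-335) − (-45)·(-125) = -35775.
∂h/∂x = [(+0.18)·(-335) − (-0.31)·(-125)] / -35775 = +0.002769
∂h/∂y = [90·(-0.31) − (-45)·(+0.18)] / -35775 = +0.0005535
h(380, 175) = 301.13 + (+0.002769)·(315) + (+0.0005535)·(-170) = 301.13 +0.872 -0.094 = 301.908 m.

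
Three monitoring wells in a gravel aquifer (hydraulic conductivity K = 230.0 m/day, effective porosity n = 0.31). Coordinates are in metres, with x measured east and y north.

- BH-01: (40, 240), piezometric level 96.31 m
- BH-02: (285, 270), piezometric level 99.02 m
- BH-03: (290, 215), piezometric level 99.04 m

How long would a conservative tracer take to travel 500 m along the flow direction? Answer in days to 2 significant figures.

61 days

With h = a·x + b·y + c and BH-01 as origin, the differences give:
  245·a + 30·b = +2.71
  250·a + (-25)·b = +2.73
Eliminate b (×(-25) and ×30, subtract): -13625·a = -149.650 → a = ∂h/∂x = +0.01098
Back-substitute: b = ∂h/∂y = +0.0006349.
|∇h| = √(0.01098² + 0.0006349²) = 0.011
Seepage velocity v = K·i/n = 230.0 × 0.011 / 0.31 = 8.161 m/day.
t = 500 / 8.161 = 61.27 days.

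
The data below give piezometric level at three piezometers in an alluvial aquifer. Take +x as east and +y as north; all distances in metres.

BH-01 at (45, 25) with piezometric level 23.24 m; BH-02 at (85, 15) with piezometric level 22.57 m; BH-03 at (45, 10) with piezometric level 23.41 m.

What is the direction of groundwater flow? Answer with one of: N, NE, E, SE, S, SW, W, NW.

Three-point gradient (reference BH-01): Δ to BH-02 = (40, -10, -0.67), Δ to BH-03 = (0, -15, +0.17).
∂h/∂x = -0.01958, ∂h/∂y = -0.01133 (det = -600).
Flow = −∇h = (+0.01958 east, +0.01133 north), which points northeast.

NE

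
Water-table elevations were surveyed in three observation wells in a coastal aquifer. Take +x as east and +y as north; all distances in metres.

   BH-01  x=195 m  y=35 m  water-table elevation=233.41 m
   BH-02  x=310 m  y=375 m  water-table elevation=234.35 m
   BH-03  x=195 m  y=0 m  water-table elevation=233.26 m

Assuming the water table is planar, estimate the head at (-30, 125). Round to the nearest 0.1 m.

Taking BH-01 as reference: BH-02−BH-01 = (115, 340, +0.94); BH-03−BH-01 = (0, -35, -0.15).
Determinant of the coordinate differences = 115·(-35) − 0·340 = -4025.
∂h/∂x = [(+0.94)·(-35) − (-0.15)·340] / -4025 = -0.004497
∂h/∂y = [115·(-0.15) − 0·(+0.94)] / -4025 = +0.004286
h(-30, 125) = 233.41 + (-0.004497)·(-225) + (+0.004286)·(90) = 233.41 +1.012 +0.386 = 234.808 m.

234.8 m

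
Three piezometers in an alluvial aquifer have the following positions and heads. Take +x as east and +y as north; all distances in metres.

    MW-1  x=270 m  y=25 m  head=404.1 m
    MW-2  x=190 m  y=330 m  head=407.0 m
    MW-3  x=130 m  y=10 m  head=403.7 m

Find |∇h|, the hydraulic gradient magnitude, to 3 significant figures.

Taking MW-1 as reference: MW-2−MW-1 = (-80, 305, +2.9); MW-3−MW-1 = (-140, -15, -0.4).
Determinant of the coordinate differences = (-80)·(-15) − (-140)·305 = 43900.
∂h/∂x = [(+2.9)·(-15) − (-0.4)·305] / 43900 = +0.001788
∂h/∂y = [(-80)·(-0.4) − (-140)·(+2.9)] / 43900 = +0.009977
|∇h| = √(0.001788² + 0.009977²) = 0.01014

0.0101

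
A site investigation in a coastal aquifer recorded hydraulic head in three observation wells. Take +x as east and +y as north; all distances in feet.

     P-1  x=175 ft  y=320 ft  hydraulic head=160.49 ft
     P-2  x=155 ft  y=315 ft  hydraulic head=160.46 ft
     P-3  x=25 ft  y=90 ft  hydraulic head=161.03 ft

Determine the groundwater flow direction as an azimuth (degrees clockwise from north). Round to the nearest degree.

328°

With h = a·x + b·y + c and P-1 as origin, the differences give:
  (-20)·a + (-5)·b = -0.03
  (-150)·a + (-230)·b = +0.54
Eliminate b (×(-230) and ×(-5), subtract): 3850·a = 9.600 → a = ∂h/∂x = +0.002494
Back-substitute: b = ∂h/∂y = -0.003974.
Flow direction (−∇h) has components (-0.002494 E, +0.003974 N).
Azimuth = atan2(E, N) = atan2(-0.002494, +0.003974) = 327.9° ≈ 328°.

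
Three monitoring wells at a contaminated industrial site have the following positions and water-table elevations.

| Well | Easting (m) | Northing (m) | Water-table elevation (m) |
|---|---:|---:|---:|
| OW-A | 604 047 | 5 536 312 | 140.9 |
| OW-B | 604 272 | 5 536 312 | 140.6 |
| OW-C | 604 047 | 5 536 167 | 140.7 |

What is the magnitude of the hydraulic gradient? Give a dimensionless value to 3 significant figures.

0.00192

∂h/∂x = (140.6 − 140.9) / (604272 − 604047) = -0.001333
∂h/∂y = (140.7 − 140.9) / (5536167 − 5536312) = +0.001379
|∇h| = √(-0.001333² + 0.001379²) = 0.001918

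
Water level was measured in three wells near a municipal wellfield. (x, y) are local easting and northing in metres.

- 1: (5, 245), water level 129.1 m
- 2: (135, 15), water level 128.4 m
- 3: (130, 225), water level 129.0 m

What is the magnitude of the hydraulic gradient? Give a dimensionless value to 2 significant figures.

Differences from 1: to 2 (Δx, Δy, Δh) = (130, -230, -0.7); to 3 = (125, -20, -0.1).
Solve a·Δx + b·Δy = Δh: det = 130·(-20) − 125·(-230) = 26150.
∂h/∂x = [(-0.7)·(-20) − (-0.1)·(-230)] / 26150 = -0.0003442
∂h/∂y = [130·(-0.1) − 125·(-0.7)] / 26150 = +0.002849
|∇h| = √(-0.0003442² + 0.002849²) = 0.00287

0.0029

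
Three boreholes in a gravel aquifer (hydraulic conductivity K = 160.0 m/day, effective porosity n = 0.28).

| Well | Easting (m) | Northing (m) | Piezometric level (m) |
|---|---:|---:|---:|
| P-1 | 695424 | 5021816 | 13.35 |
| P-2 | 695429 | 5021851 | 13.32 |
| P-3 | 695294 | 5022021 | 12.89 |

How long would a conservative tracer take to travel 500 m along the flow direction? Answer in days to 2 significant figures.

Differences from P-1: to P-2 (Δx, Δy, Δh) = (5, 35, -0.03); to P-3 = (-130, 205, -0.46).
Solve a·Δx + b·Δy = Δh: det = 5·205 − (-130)·35 = 5575.
∂h/∂x = [(-0.03)·205 − (-0.46)·35] / 5575 = +0.001785
∂h/∂y = [5·(-0.46) − (-130)·(-0.03)] / 5575 = -0.001112
|∇h| = √(0.001785² + -0.001112²) = 0.002103
Seepage velocity v = K·i/n = 160.0 × 0.002103 / 0.28 = 1.202 m/day.
t = 500 / 1.202 = 416 days.

420 days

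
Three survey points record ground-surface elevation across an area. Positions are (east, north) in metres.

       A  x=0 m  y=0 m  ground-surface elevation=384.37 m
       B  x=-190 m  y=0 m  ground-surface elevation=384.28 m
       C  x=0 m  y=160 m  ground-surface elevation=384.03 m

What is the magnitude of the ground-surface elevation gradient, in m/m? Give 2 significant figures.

0.0022 m/m

∂z/∂x = (384.28 − 384.37) / (-190 − 0) = +0.0004737
∂z/∂y = (384.03 − 384.37) / (160 − 0) = -0.002125
|∇f| = √(0.0004737² + -0.002125²) = 0.002177 m/m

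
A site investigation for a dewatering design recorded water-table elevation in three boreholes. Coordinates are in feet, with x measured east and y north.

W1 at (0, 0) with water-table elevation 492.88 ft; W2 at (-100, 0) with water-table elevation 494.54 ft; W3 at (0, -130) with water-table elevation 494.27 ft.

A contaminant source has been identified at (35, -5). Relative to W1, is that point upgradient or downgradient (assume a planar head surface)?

downgradient

∂h/∂x = (494.54 − 492.88) / (-100 − 0) = -0.01660
∂h/∂y = (494.27 − 492.88) / (-130 − 0) = -0.01069
Head at (35, -5) = 492.88 + (-0.01660)·(35) + (-0.01069)·(-5) = 492.35 ft.
That is lower than the 492.88 ft at W1, so the point is downgradient.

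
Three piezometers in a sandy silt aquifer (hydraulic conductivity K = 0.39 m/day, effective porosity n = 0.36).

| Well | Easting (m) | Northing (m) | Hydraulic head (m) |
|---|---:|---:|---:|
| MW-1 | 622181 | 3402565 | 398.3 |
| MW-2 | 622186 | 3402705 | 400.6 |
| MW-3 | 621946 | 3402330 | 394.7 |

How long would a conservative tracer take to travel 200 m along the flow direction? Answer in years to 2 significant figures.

With h = a·x + b·y + c and MW-1 as origin, the differences give:
  5·a + 140·b = +2.3
  (-235)·a + (-235)·b = -3.6
Eliminate b (×(-235) and ×140, subtract): 31725·a = -36.50 → a = ∂h/∂x = -0.001151
Back-substitute: b = ∂h/∂y = +0.01647.
|∇h| = √(-0.001151² + 0.01647²) = 0.01651
Seepage velocity v = K·i/n = 0.39 × 0.01651 / 0.36 = 0.01789 m/day.
t = 200 / 0.01789 = 1.118e+04 days = 30.6 years.

31 years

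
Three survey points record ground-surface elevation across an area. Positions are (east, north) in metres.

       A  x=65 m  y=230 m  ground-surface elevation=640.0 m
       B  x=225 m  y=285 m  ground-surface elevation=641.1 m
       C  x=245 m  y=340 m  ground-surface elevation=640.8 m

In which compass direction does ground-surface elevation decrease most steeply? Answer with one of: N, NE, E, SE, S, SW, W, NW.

Differences from A: to B (Δx, Δy, Δh) = (160, 55, +1.1); to C = (180, 110, +0.8).
Solve a·Δx + b·Δy = Δz: det = 160·110 − 180·55 = 7700.
∂z/∂x = [(+1.1)·110 − (+0.8)·55] / 7700 = +0.01000
∂z/∂y = [160·(+0.8) − 180·(+1.1)] / 7700 = -0.009091
Steepest decrease is along −∇f = (-0.01000 E, +0.009091 N) → northwest.

NW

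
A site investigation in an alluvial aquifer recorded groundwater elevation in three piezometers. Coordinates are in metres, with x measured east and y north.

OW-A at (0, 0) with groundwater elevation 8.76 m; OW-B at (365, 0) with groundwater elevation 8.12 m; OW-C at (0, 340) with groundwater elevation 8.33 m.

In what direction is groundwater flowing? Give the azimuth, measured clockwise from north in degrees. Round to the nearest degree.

054°

∂h/∂x = (8.12 − 8.76) / (365 − 0) = -0.001753
∂h/∂y = (8.33 − 8.76) / (340 − 0) = -0.001265
Flow direction (−∇h) has components (+0.001753 E, +0.001265 N).
Azimuth = atan2(E, N) = atan2(+0.001753, +0.001265) = 54.2° ≈ 054°.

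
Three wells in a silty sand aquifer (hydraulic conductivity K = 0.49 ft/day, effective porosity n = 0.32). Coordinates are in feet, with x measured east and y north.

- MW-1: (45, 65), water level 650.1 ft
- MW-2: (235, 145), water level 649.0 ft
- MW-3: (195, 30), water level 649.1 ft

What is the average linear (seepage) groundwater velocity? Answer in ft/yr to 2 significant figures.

With h = a·x + b·y + c and MW-1 as origin, the differences give:
  190·a + 80·b = -1.1
  150·a + (-35)·b = -1.0
Eliminate b (×(-35) and ×80, subtract): -18650·a = 118.50 → a = ∂h/∂x = -0.006354
Back-substitute: b = ∂h/∂y = +0.001340.
|∇h| = √(-0.006354² + 0.001340²) = 0.006494
Seepage velocity v = K·i/n = 0.49 × 0.006494 / 0.32 = 0.009944 ft/day = 3.632 ft/yr.

3.6 ft/yr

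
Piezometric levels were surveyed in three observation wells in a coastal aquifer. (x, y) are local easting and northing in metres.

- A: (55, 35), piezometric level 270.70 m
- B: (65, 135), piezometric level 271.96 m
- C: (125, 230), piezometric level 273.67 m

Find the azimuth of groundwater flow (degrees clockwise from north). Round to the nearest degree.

Differences from A: to B (Δx, Δy, Δh) = (10, 100, +1.26); to C = (70, 195, +2.97).
Solve a·Δx + b·Δy = Δh: det = 10·195 − 70·100 = -5050.
∂h/∂x = [(+1.26)·195 − (+2.97)·100] / -5050 = +0.01016
∂h/∂y = [10·(+2.97) − 70·(+1.26)] / -5050 = +0.01158
Flow direction (−∇h) has components (-0.01016 E, -0.01158 N).
Azimuth = atan2(E, N) = atan2(-0.01016, -0.01158) = 221.2° ≈ 221°.

221°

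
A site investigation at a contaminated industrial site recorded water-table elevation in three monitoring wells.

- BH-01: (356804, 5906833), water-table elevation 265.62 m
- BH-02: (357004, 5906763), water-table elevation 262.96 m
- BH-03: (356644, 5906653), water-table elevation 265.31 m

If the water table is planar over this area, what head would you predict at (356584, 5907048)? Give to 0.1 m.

270.0 m

Differences from BH-01: to BH-02 (Δx, Δy, Δh) = (200, -70, -2.66); to BH-03 = (-160, -180, -0.31).
Determinant of the coordinate differences = 200·(-180) − (-160)·(-70) = -47200.
∂h/∂x = [(-2.66)·(-180) − (-0.31)·(-70)] / -47200 = -0.009684
∂h/∂y = [200·(-0.31) − (-160)·(-2.66)] / -47200 = +0.01033
h(356584, 5907048) = 265.62 + (-0.009684)·(-220) + (+0.01033)·(215) = 265.62 +2.131 +2.221 = 269.972 m.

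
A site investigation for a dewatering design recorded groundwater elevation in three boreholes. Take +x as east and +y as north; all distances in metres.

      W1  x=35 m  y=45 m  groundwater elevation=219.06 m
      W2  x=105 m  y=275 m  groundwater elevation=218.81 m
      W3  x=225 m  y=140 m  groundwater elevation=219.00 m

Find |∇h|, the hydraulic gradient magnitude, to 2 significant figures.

Differences from W1: to W2 (Δx, Δy, Δh) = (70, 230, -0.25); to W3 = (190, 95, -0.06).
Determinant of the coordinate differences = 70·95 − 190·230 = -37050.
∂h/∂x = [(-0.25)·95 − (-0.06)·230] / -37050 = +0.0002686
∂h/∂y = [70·(-0.06) − 190·(-0.25)] / -37050 = -0.001169
|∇h| = √(0.0002686² + -0.001169²) = 0.001199

0.0012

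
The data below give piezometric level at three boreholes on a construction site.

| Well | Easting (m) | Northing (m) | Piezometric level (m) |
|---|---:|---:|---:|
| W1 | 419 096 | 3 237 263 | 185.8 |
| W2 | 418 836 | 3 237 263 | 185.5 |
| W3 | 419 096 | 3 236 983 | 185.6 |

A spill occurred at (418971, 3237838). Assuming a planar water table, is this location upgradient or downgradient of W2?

upgradient

∂h/∂x = (185.5 − 185.8) / (418836 − 419096) = +0.001154
∂h/∂y = (185.6 − 185.8) / (3236983 − 3237263) = +0.0007143
Head at (418971, 3237838) = 185.8 + (+0.001154)·(-125) + (+0.0007143)·(575) = 186.07 m.
That is higher than the 185.5 m at W2, so the point is upgradient.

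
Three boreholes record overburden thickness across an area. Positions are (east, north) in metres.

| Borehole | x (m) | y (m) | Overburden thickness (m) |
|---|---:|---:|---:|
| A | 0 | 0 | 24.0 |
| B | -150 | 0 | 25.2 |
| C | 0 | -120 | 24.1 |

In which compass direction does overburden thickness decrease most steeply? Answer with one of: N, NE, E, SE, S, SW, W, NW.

∂d/∂x = (25.2 − 24.0) / (-150 − 0) = -0.008000
∂d/∂y = (24.1 − 24.0) / (-120 − 0) = -0.0008333
Steepest decrease is along −∇f = (+0.008000 E, +0.0008333 N) → east.

E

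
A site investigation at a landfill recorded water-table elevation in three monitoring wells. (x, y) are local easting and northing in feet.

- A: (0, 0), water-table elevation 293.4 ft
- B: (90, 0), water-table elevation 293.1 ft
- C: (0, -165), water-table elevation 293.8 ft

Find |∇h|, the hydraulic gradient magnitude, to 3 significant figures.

∂h/∂x = (293.1 − 293.4) / (90 − 0) = -0.003333
∂h/∂y = (293.8 − 293.4) / (-165 − 0) = -0.002424
|∇h| = √(-0.003333² + -0.002424²) = 0.004121

0.00412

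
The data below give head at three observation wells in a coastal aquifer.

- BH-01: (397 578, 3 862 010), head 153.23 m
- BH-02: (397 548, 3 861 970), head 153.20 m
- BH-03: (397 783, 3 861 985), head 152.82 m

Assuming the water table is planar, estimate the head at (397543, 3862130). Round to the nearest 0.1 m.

153.5 m

Taking BH-01 as reference: BH-02−BH-01 = (-30, -40, -0.03); BH-03−BH-01 = (205, -25, -0.41).
Solve a·Δx + b·Δy = Δh: det = (-30)·(-25) − 205·(-40) = 8950.
∂h/∂x = [(-0.03)·(-25) − (-0.41)·(-40)] / 8950 = -0.001749
∂h/∂y = [(-30)·(-0.41) − 205·(-0.03)] / 8950 = +0.002061
h(397543, 3862130) = 153.23 + (-0.001749)·(-35) + (+0.002061)·(120) = 153.23 +0.061 +0.247 = 153.539 m.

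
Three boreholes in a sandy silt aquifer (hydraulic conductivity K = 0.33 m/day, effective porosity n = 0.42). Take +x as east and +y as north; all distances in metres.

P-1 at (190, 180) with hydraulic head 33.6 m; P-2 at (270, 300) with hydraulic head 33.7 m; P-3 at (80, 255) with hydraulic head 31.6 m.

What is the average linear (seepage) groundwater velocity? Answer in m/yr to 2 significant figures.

4.3 m/yr

Differences from P-1: to P-2 (Δx, Δy, Δh) = (80, 120, +0.1); to P-3 = (-110, 75, -2.0).
Solve a·Δx + b·Δy = Δh: det = 80·75 − (-110)·120 = 19200.
∂h/∂x = [(+0.1)·75 − (-2.0)·120] / 19200 = +0.01289
∂h/∂y = [80·(-2.0) − (-110)·(+0.1)] / 19200 = -0.007760
|∇h| = √(0.01289² + -0.007760²) = 0.01505
Seepage velocity v = K·i/n = 0.33 × 0.01505 / 0.42 = 0.01182 m/day = 4.317 m/yr.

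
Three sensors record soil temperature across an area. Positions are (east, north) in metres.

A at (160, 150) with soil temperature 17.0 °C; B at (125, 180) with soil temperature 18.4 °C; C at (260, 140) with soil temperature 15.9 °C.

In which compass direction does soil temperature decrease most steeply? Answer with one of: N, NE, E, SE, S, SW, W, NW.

S

Differences from A: to B (Δx, Δy, Δh) = (-35, 30, +1.4); to C = (100, -10, -1.1).
Solve a·Δx + b·Δy = ΔT: det = (-35)·(-10) − 100·30 = -2650.
∂T/∂x = [(+1.4)·(-10) − (-1.1)·30] / -2650 = -0.007170
∂T/∂y = [(-35)·(-1.1) − 100·(+1.4)] / -2650 = +0.03830
Steepest decrease is along −∇f = (+0.007170 E, -0.03830 N) → south.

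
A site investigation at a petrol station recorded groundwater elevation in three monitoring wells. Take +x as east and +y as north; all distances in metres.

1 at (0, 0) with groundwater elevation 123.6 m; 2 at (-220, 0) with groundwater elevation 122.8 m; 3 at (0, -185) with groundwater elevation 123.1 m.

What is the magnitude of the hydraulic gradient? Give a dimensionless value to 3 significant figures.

∂h/∂x = (122.8 − 123.6) / (-220 − 0) = +0.003636
∂h/∂y = (123.1 − 123.6) / (-185 − 0) = +0.002703
|∇h| = √(0.003636² + 0.002703²) = 0.004531

0.00453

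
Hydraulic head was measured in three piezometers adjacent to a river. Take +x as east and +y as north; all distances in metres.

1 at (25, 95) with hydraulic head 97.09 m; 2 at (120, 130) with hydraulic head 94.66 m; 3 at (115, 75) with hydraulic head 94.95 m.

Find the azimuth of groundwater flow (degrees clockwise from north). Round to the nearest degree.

Three-point gradient (reference 1): Δ to 2 = (95, 35, -2.43), Δ to 3 = (90, -20, -2.14).
∂h/∂x = -0.02446, ∂h/∂y = -0.003050 (det = -5050).
Flow direction (−∇h) has components (+0.02446 E, +0.003050 N).
Azimuth = atan2(E, N) = atan2(+0.02446, +0.003050) = 82.9° ≈ 083°.

083°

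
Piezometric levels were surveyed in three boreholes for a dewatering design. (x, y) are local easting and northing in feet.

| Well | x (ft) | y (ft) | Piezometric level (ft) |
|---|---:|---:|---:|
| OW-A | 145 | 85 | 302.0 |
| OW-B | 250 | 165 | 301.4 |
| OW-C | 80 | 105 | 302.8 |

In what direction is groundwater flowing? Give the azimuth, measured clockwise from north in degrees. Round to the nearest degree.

Differences from OW-A: to OW-B (Δx, Δy, Δh) = (105, 80, -0.6); to OW-C = (-65, 20, +0.8).
Determinant of the coordinate differences = 105·20 − (-65)·80 = 7300.
∂h/∂x = [(-0.6)·20 − (+0.8)·80] / 7300 = -0.01041
∂h/∂y = [105·(+0.8) − (-65)·(-0.6)] / 7300 = +0.006164
Flow direction (−∇h) has components (+0.01041 E, -0.006164 N).
Azimuth = atan2(E, N) = atan2(+0.01041, -0.006164) = 120.6° ≈ 121°.

121°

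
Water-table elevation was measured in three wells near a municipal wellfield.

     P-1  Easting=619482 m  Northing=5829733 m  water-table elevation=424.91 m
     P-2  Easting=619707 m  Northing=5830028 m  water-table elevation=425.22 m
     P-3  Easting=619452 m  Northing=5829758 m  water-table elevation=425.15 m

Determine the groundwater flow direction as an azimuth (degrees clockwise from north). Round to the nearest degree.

135°

With h = a·x + b·y + c and P-1 as origin, the differences give:
  225·a + 295·b = +0.31
  (-30)·a + 25·b = +0.24
Eliminate b (×25 and ×295, subtract): 14475·a = -63.050 → a = ∂h/∂x = -0.004356
Back-substitute: b = ∂h/∂y = +0.004373.
Flow direction (−∇h) has components (+0.004356 E, -0.004373 N).
Azimuth = atan2(E, N) = atan2(+0.004356, -0.004373) = 135.1° ≈ 135°.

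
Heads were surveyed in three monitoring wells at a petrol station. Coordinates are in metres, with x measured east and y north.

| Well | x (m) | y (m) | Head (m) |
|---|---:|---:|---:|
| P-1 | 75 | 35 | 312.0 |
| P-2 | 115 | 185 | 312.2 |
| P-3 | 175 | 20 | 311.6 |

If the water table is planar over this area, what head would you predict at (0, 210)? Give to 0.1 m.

312.7 m

Taking P-1 as reference: P-2−P-1 = (40, 150, +0.2); P-3−P-1 = (100, -15, -0.4).
Solve a·Δx + b·Δy = Δh: det = 40·(-15) − 100·150 = -15600.
∂h/∂x = [(+0.2)·(-15) − (-0.4)·150] / -15600 = -0.003654
∂h/∂y = [40·(-0.4) − 100·(+0.2)] / -15600 = +0.002308
h(0, 210) = 312.0 + (-0.003654)·(-75) + (+0.002308)·(175) = 312.0 +0.274 +0.404 = 312.678 m.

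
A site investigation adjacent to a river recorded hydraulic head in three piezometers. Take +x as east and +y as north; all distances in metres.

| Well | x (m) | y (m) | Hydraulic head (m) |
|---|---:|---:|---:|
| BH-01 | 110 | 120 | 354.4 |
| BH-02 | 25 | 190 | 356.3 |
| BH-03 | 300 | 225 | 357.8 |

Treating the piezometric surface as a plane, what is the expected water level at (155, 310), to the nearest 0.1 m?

Taking BH-01 as reference: BH-02−BH-01 = (-85, 70, +1.9); BH-03−BH-01 = (190, 105, +3.4).
Determinant of the coordinate differences = (-85)·105 − 190·70 = -22225.
∂h/∂x = [(+1.9)·105 − (+3.4)·70] / -22225 = +0.001732
∂h/∂y = [(-85)·(+3.4) − 190·(+1.9)] / -22225 = +0.02925
h(155, 310) = 354.4 + (+0.001732)·(45) + (+0.02925)·(190) = 354.4 +0.078 +5.557 = 360.035 m.

360.0 m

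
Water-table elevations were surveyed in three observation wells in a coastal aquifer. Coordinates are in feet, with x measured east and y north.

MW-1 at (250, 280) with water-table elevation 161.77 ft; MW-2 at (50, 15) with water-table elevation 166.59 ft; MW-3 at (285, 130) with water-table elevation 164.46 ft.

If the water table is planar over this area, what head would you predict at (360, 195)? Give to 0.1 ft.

Differences from MW-1: to MW-2 (Δx, Δy, Δh) = (-200, -265, +4.82); to MW-3 = (35, -150, +2.69).
Solve a·Δx + b·Δy = Δh: det = (-200)·(-150) − 35·(-265) = 39275.
∂h/∂x = [(+4.82)·(-150) − (+2.69)·(-265)] / 39275 = -0.0002584
∂h/∂y = [(-200)·(+2.69) − 35·(+4.82)] / 39275 = -0.01799
h(360, 195) = 161.77 + (-0.0002584)·(110) + (-0.01799)·(-85) = 161.77 -0.028 +1.529 = 163.271 ft.

163.3 ft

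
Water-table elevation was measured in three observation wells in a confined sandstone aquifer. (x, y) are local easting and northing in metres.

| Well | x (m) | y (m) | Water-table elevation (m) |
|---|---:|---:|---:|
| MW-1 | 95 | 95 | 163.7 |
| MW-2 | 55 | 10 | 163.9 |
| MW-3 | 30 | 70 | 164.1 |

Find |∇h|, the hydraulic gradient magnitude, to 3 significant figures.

0.00644

With h = a·x + b·y + c and MW-1 as origin, the differences give:
  (-40)·a + (-85)·b = +0.2
  (-65)·a + (-25)·b = +0.4
Eliminate b (×(-25) and ×(-85), subtract): -4525·a = 29.00 → a = ∂h/∂x = -0.006409
Back-substitute: b = ∂h/∂y = +0.0006630.
|∇h| = √(-0.006409² + 0.0006630²) = 0.006443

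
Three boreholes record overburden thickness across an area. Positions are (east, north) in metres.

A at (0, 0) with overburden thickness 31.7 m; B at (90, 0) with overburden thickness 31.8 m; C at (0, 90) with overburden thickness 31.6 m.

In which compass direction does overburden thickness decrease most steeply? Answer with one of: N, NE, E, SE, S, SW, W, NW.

∂d/∂x = (31.8 − 31.7) / (90 − 0) = +0.001111
∂d/∂y = (31.6 − 31.7) / (90 − 0) = -0.001111
Steepest decrease is along −∇f = (-0.001111 E, +0.001111 N) → northwest.

NW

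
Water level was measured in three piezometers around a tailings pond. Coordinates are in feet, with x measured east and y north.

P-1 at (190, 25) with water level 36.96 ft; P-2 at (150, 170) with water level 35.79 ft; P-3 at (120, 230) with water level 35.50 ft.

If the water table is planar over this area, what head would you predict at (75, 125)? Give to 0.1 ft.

Differences from P-1: to P-2 (Δx, Δy, Δh) = (-40, 145, -1.17); to P-3 = (-70, 205, -1.46).
Solve a·Δx + b·Δy = Δh: det = (-40)·205 − (-70)·145 = 1950.
∂h/∂x = [(-1.17)·205 − (-1.46)·145] / 1950 = -0.01444
∂h/∂y = [(-40)·(-1.46) − (-70)·(-1.17)] / 1950 = -0.01205
h(75, 125) = 36.96 + (-0.01444)·(-115) + (-0.01205)·(100) = 36.96 +1.660 -1.205 = 37.415 ft.

37.4 ft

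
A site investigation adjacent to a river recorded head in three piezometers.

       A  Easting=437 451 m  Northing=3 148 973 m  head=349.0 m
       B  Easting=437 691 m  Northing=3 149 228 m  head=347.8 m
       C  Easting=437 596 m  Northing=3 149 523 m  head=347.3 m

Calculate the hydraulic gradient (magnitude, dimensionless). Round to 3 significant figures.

With h = a·x + b·y + c and A as origin, the differences give:
  240·a + 255·b = -1.2
  145·a + 550·b = -1.7
Eliminate b (×550 and ×255, subtract): 95025·a = -226.50 → a = ∂h/∂x = -0.002384
Back-substitute: b = ∂h/∂y = -0.002463.
|∇h| = √(-0.002384² + -0.002463²) = 0.003428

0.00343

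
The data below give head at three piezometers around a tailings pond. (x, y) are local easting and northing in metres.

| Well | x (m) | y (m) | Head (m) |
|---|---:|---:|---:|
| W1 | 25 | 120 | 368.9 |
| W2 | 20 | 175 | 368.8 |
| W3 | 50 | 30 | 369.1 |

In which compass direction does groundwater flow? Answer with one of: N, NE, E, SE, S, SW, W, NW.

With h = a·x + b·y + c and W1 as origin, the differences give:
  (-5)·a + 55·b = -0.1
  25·a + (-90)·b = +0.2
Eliminate b (×(-90) and ×55, subtract): -925·a = -2.00 → a = ∂h/∂x = +0.002162
Back-substitute: b = ∂h/∂y = -0.001622.
Flow = −∇h = (-0.002162 east, +0.001622 north), which points northwest.

NW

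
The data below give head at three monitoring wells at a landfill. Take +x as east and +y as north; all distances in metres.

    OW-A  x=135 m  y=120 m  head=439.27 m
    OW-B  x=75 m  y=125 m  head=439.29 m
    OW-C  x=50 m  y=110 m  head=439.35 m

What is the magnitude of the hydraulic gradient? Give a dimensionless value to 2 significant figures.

0.0031

Taking OW-A as reference: OW-B−OW-A = (-60, 5, +0.02); OW-C−OW-A = (-85, -10, +0.08).
Solve a·Δx + b·Δy = Δh: det = (-60)·(-10) − (-85)·5 = 1025.
∂h/∂x = [(+0.02)·(-10) − (+0.08)·5] / 1025 = -0.0005854
∂h/∂y = [(-60)·(+0.08) − (-85)·(+0.02)] / 1025 = -0.003024
|∇h| = √(-0.0005854² + -0.003024²) = 0.00308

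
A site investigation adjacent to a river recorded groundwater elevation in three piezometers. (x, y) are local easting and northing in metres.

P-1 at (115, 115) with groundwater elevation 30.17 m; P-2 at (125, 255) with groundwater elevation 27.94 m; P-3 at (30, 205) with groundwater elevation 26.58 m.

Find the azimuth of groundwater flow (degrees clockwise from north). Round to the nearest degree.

With h = a·x + b·y + c and P-1 as origin, the differences give:
  10·a + 140·b = -2.23
  (-85)·a + 90·b = -3.59
Eliminate b (×90 and ×140, subtract): 12800·a = 301.900 → a = ∂h/∂x = +0.02359
Back-substitute: b = ∂h/∂y = -0.01761.
Flow direction (−∇h) has components (-0.02359 E, +0.01761 N).
Azimuth = atan2(E, N) = atan2(-0.02359, +0.01761) = 306.8° ≈ 307°.

307°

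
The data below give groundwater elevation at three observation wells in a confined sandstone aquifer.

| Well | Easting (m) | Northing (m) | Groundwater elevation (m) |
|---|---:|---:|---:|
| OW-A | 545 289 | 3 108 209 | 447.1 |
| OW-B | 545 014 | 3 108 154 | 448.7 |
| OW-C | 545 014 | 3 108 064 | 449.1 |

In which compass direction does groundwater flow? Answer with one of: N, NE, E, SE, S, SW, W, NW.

Taking OW-A as reference: OW-B−OW-A = (-275, -55, +1.6); OW-C−OW-A = (-275, -145, +2.0).
Determinant of the coordinate differences = (-275)·(-145) − (-275)·(-55) = 24750.
∂h/∂x = [(+1.6)·(-145) − (+2.0)·(-55)] / 24750 = -0.004929
∂h/∂y = [(-275)·(+2.0) − (-275)·(+1.6)] / 24750 = -0.004444
Flow = −∇h = (+0.004929 east, +0.004444 north), which points northeast.

NE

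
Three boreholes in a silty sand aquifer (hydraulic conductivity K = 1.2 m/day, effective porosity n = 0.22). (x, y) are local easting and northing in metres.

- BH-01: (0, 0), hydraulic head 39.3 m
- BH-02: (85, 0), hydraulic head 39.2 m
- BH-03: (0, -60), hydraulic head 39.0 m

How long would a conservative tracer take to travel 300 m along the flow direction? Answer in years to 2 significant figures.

29 years

∂h/∂x = (39.2 − 39.3) / (85 − 0) = -0.001176
∂h/∂y = (39.0 − 39.3) / (-60 − 0) = +0.005000
|∇h| = √(-0.001176² + 0.005000²) = 0.005136
Seepage velocity v = K·i/n = 1.2 × 0.005136 / 0.22 = 0.02801 m/day.
t = 300 / 0.02801 = 1.071e+04 days = 29.3 years.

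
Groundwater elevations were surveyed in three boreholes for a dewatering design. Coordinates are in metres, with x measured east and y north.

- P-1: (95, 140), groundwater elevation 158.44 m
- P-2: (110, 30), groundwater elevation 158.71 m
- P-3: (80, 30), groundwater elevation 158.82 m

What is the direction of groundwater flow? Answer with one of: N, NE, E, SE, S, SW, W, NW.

NE

Differences from P-1: to P-2 (Δx, Δy, Δh) = (15, -110, +0.27); to P-3 = (-15, -110, +0.38).
Solve a·Δx + b·Δy = Δh: det = 15·(-110) − (-15)·(-110) = -3300.
∂h/∂x = [(+0.27)·(-110) − (+0.38)·(-110)] / -3300 = -0.003667
∂h/∂y = [15·(+0.38) − (-15)·(+0.27)] / -3300 = -0.002955
Flow = −∇h = (+0.003667 east, +0.002955 north), which points northeast.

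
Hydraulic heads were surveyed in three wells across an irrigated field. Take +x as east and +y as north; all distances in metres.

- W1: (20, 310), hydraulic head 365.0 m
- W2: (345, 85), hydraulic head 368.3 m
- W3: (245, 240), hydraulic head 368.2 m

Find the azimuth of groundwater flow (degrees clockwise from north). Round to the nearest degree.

Differences from W1: to W2 (Δx, Δy, Δh) = (325, -225, +3.3); to W3 = (225, -70, +3.2).
Solve a·Δx + b·Δy = Δh: det = 325·(-70) − 225·(-225) = 27875.
∂h/∂x = [(+3.3)·(-70) − (+3.2)·(-225)] / 27875 = +0.01754
∂h/∂y = [325·(+3.2) − 225·(+3.3)] / 27875 = +0.01067
Flow direction (−∇h) has components (-0.01754 E, -0.01067 N).
Azimuth = atan2(E, N) = atan2(-0.01754, -0.01067) = 238.7° ≈ 239°.

239°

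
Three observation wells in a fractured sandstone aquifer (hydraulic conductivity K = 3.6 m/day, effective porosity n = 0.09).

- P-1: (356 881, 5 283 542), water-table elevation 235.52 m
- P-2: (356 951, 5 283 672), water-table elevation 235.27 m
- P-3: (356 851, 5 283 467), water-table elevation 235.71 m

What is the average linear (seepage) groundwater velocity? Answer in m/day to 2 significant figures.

0.25 m/day

Three-point gradient (reference P-1): Δ to P-2 = (70, 130, -0.25), Δ to P-3 = (-30, -75, +0.19).
∂h/∂x = +0.004407, ∂h/∂y = -0.004296 (det = -1350).
|∇h| = √(0.004407² + -0.004296²) = 0.006154
Seepage velocity v = K·i/n = 3.6 × 0.006154 / 0.09 = 0.2462 m/day.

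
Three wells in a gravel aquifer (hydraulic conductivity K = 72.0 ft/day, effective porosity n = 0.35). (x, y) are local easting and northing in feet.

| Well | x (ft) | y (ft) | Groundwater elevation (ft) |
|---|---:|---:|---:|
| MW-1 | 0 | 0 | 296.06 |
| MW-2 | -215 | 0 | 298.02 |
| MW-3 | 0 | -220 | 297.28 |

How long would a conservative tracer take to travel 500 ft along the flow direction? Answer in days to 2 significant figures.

230 days

∂h/∂x = (298.02 − 296.06) / (-215 − 0) = -0.009116
∂h/∂y = (297.28 − 296.06) / (-220 − 0) = -0.005545
|∇h| = √(-0.009116² + -0.005545²) = 0.01067
Seepage velocity v = K·i/n = 72.0 × 0.01067 / 0.35 = 2.195 ft/day.
t = 500 / 2.195 = 227.8 days.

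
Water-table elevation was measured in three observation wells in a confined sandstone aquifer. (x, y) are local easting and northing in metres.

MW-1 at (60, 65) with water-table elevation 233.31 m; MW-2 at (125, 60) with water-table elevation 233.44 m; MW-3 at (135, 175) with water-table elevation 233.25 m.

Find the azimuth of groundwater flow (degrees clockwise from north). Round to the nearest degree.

314°

With h = a·x + b·y + c and MW-1 as origin, the differences give:
  65·a + (-5)·b = +0.13
  75·a + 110·b = -0.06
Eliminate b (×110 and ×(-5), subtract): 7525·a = 14.000 → a = ∂h/∂x = +0.001860
Back-substitute: b = ∂h/∂y = -0.001814.
Flow direction (−∇h) has components (-0.001860 E, +0.001814 N).
Azimuth = atan2(E, N) = atan2(-0.001860, +0.001814) = 314.3° ≈ 314°.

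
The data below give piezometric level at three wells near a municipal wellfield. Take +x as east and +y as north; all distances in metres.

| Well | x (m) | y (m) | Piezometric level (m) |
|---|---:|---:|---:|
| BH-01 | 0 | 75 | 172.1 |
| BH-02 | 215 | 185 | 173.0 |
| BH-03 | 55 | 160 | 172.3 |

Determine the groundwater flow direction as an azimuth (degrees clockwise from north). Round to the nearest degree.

277°

Differences from BH-01: to BH-02 (Δx, Δy, Δh) = (215, 110, +0.9); to BH-03 = (55, 85, +0.2).
Solve a·Δx + b·Δy = Δh: det = 215·85 − 55·110 = 12225.
∂h/∂x = [(+0.9)·85 − (+0.2)·110] / 12225 = +0.004458
∂h/∂y = [215·(+0.2) − 55·(+0.9)] / 12225 = -0.0005317
Flow direction (−∇h) has components (-0.004458 E, +0.0005317 N).
Azimuth = atan2(E, N) = atan2(-0.004458, +0.0005317) = 276.8° ≈ 277°.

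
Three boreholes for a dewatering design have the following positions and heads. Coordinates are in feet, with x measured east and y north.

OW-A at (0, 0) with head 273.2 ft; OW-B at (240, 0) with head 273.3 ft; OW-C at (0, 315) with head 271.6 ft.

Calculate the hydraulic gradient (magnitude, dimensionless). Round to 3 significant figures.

∂h/∂x = (273.3 − 273.2) / (240 − 0) = +0.0004167
∂h/∂y = (271.6 − 273.2) / (315 − 0) = -0.005079
|∇h| = √(0.0004167² + -0.005079²) = 0.005096

0.00510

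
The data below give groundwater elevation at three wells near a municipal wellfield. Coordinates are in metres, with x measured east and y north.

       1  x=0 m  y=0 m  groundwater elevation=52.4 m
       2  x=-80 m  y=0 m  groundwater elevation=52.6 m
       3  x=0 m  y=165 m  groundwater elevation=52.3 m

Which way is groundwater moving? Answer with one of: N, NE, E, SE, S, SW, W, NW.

E

∂h/∂x = (52.6 − 52.4) / (-80 − 0) = -0.002500
∂h/∂y = (52.3 − 52.4) / (165 − 0) = -0.0006061
Flow = −∇h = (+0.002500 east, +0.0006061 north), which points east.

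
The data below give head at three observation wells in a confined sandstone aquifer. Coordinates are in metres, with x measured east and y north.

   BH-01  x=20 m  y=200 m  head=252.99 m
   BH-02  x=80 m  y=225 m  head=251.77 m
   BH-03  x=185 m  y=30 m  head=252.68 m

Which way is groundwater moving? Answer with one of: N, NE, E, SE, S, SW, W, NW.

Taking BH-01 as reference: BH-02−BH-01 = (60, 25, -1.22); BH-03−BH-01 = (165, -170, -0.31).
Solve a·Δx + b·Δy = Δh: det = 60·(-170) − 165·25 = -14325.
∂h/∂x = [(-1.22)·(-170) − (-0.31)·25] / -14325 = -0.01502
∂h/∂y = [60·(-0.31) − 165·(-1.22)] / -14325 = -0.01275
Flow = −∇h = (+0.01502 east, +0.01275 north), which points northeast.

NE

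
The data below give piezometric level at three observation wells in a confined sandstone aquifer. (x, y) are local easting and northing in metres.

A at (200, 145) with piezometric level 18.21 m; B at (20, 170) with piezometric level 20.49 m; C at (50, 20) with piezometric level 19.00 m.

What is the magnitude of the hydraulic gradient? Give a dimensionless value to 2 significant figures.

With h = a·x + b·y + c and A as origin, the differences give:
  (-180)·a + 25·b = +2.28
  (-150)·a + (-125)·b = +0.79
Eliminate b (×(-125) and ×25, subtract): 26250·a = -304.750 → a = ∂h/∂x = -0.01161
Back-substitute: b = ∂h/∂y = +0.007611.
|∇h| = √(-0.01161² + 0.007611²) = 0.01388

0.014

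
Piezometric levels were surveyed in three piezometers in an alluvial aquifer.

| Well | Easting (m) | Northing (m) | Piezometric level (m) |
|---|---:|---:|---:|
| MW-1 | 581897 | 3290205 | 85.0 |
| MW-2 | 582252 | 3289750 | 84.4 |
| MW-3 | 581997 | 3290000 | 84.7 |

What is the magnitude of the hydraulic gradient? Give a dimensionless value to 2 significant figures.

0.0018

Taking MW-1 as reference: MW-2−MW-1 = (355, -455, -0.6); MW-3−MW-1 = (100, -205, -0.3).
Solve a·Δx + b·Δy = Δh: det = 355·(-205) − 100·(-455) = -27275.
∂h/∂x = [(-0.6)·(-205) − (-0.3)·(-455)] / -27275 = +0.0004950
∂h/∂y = [355·(-0.3) − 100·(-0.6)] / -27275 = +0.001705
|∇h| = √(0.0004950² + 0.001705²) = 0.001775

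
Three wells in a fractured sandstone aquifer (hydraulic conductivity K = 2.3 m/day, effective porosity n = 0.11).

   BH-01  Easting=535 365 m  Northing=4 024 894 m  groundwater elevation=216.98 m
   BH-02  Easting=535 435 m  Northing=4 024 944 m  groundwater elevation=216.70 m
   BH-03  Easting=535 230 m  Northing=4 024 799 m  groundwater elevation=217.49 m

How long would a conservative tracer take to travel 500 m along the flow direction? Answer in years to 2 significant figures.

2.8 years

Differences from BH-01: to BH-02 (Δx, Δy, Δh) = (70, 50, -0.28); to BH-03 = (-135, -95, +0.51).
Determinant of the coordinate differences = 70·(-95) − (-135)·50 = 100.
∂h/∂x = [(-0.28)·(-95) − (+0.51)·50] / 100 = +0.01100
∂h/∂y = [70·(+0.51) − (-135)·(-0.28)] / 100 = -0.02100
|∇h| = √(0.01100² + -0.02100²) = 0.02371
Seepage velocity v = K·i/n = 2.3 × 0.02371 / 0.11 = 0.4958 m/day.
t = 500 / 0.4958 = 1008 days = 2.76 years.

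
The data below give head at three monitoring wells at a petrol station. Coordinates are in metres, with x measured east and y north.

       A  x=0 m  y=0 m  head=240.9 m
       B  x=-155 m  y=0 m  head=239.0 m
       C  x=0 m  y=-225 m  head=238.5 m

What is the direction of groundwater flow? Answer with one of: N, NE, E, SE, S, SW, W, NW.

∂h/∂x = (239.0 − 240.9) / (-155 − 0) = +0.01226
∂h/∂y = (238.5 − 240.9) / (-225 − 0) = +0.01067
Flow = −∇h = (-0.01226 east, -0.01067 north), which points southwest.

SW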